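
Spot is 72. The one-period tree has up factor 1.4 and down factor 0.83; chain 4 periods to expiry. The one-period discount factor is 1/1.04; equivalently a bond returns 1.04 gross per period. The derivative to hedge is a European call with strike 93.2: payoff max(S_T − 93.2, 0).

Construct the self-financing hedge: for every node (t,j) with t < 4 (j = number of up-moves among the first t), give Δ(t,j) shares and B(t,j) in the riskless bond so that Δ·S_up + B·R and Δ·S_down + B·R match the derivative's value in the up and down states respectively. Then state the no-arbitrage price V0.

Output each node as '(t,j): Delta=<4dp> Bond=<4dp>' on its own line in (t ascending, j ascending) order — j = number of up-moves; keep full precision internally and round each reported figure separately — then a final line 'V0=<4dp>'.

Since d<R<u, set p* = (R−d)/(u−d) = 0.3684; price each node as the discounted p*-expectation of its children.
Payoff layer (t=4): V(4,0)=0.0000, V(4,1)=0.0000, V(4,2)=4.0176, V(4,3)=70.7814, V(4,4)=183.3952
(3,0): S=41.1687. Δ = (V_up−V_dn)/(S_up−S_dn) = (0.0000−0.0000)/(57.6361−34.1700) = 0.0000. V = [p*·0.0000 + (1−p*)·0.0000]/1.04 = 0.0000. B = V − Δ·S = 0.0000.
(3,1): S=69.4411. Δ = (V_up−V_dn)/(S_up−S_dn) = (4.0176−0.0000)/(97.2176−57.6361) = 0.1015. V = [p*·4.0176 + (1−p*)·0.0000]/1.04 = 1.4232. B = V − Δ·S = -5.6251.
(3,2): S=117.1296. Δ = (V_up−V_dn)/(S_up−S_dn) = (70.7814−4.0176)/(163.9814−97.2176) = 1.0000. V = [p*·70.7814 + (1−p*)·4.0176]/1.04 = 27.5142. B = V − Δ·S = -89.6154.
(3,3): S=197.5680. Δ = (V_up−V_dn)/(S_up−S_dn) = (183.3952−70.7814)/(276.5952−163.9814) = 1.0000. V = [p*·183.3952 + (1−p*)·70.7814]/1.04 = 107.9526. B = V − Δ·S = -89.6154.
(2,0): S=49.6008. Δ = (V_up−V_dn)/(S_up−S_dn) = (1.4232−0.0000)/(69.4411−41.1687) = 0.0503. V = [p*·1.4232 + (1−p*)·0.0000]/1.04 = 0.5042. B = V − Δ·S = -1.9927.
(2,1): S=83.6640. Δ = (V_up−V_dn)/(S_up−S_dn) = (27.5142−1.4232)/(117.1296−69.4411) = 0.5471. V = [p*·27.5142 + (1−p*)·1.4232]/1.04 = 10.6112. B = V − Δ·S = -35.1624.
(2,2): S=141.1200. Δ = (V_up−V_dn)/(S_up−S_dn) = (107.9526−27.5142)/(197.5680−117.1296) = 1.0000. V = [p*·107.9526 + (1−p*)·27.5142]/1.04 = 54.9514. B = V − Δ·S = -86.1686.
(1,0): S=59.7600. Δ = (V_up−V_dn)/(S_up−S_dn) = (10.6112−0.5042)/(83.6640−49.6008) = 0.2967. V = [p*·10.6112 + (1−p*)·0.5042]/1.04 = 4.0652. B = V − Δ·S = -13.6665.
(1,1): S=100.8000. Δ = (V_up−V_dn)/(S_up−S_dn) = (54.9514−10.6112)/(141.1200−83.6640) = 0.7717. V = [p*·54.9514 + (1−p*)·10.6112]/1.04 = 25.9107. B = V − Δ·S = -51.8790.
(0,0): S=72.0000. Δ = (V_up−V_dn)/(S_up−S_dn) = (25.9107−4.0652)/(100.8000−59.7600) = 0.5323. V = [p*·25.9107 + (1−p*)·4.0652]/1.04 = 11.6476. B = V − Δ·S = -26.6777.
Each (Δ,B) replicates both successor values, so the strategy is self-financing and V0 is arbitrage-free.

(0,0): Delta=0.5323 Bond=-26.6777
(1,0): Delta=0.2967 Bond=-13.6665
(1,1): Delta=0.7717 Bond=-51.8790
(2,0): Delta=0.0503 Bond=-1.9927
(2,1): Delta=0.5471 Bond=-35.1624
(2,2): Delta=1.0000 Bond=-86.1686
(3,0): Delta=0.0000 Bond=0.0000
(3,1): Delta=0.1015 Bond=-5.6251
(3,2): Delta=1.0000 Bond=-89.6154
(3,3): Delta=1.0000 Bond=-89.6154
V0=11.6476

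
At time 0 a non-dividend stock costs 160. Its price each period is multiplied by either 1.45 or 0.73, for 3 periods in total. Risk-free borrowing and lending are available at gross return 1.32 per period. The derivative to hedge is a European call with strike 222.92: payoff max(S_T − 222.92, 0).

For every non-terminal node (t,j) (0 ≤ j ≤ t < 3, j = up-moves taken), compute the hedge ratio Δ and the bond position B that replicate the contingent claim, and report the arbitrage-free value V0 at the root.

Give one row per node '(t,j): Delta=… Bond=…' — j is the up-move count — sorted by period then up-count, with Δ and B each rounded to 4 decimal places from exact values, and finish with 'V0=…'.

Since d<R<u, set p* = (R−d)/(u−d) = 0.8194; price each node as the discounted p*-expectation of its children.
Terminal values V(3,·): V(3,0)=0.0000, V(3,1)=0.0000, V(3,2)=22.6520, V(3,3)=264.8600
Node (2,0) S=85.2640: V=(p*·0.0000+(1−p*)·0.0000)/1.32=0.0000; Δ=(0.0000−0.0000)/(123.6328−62.2427)=0.0000; B=V−Δ·S=0.0000
Node (2,1) S=169.3600: V=(p*·22.6520+(1−p*)·0.0000)/1.32=14.0622; Δ=(22.6520−0.0000)/(245.5720−123.6328)=0.1858; B=V−Δ·S=-17.3989
Node (2,2) S=336.4000: V=(p*·264.8600+(1−p*)·22.6520)/1.32=167.5212; Δ=(264.8600−22.6520)/(487.7800−245.5720)=1.0000; B=V−Δ·S=-168.8788
Node (1,0) S=116.8000: V=(p*·14.0622+(1−p*)·0.0000)/1.32=8.7297; Δ=(14.0622−0.0000)/(169.3600−85.2640)=0.1672; B=V−Δ·S=-10.8011
Node (1,1) S=232.0000: V=(p*·167.5212+(1−p*)·14.0622)/1.32=105.9192; Δ=(167.5212−14.0622)/(336.4000−169.3600)=0.9187; B=V−Δ·S=-107.2184
Node (0,0) S=160.0000: V=(p*·105.9192+(1−p*)·8.7297)/1.32=66.9478; Δ=(105.9192−8.7297)/(232.0000−116.8000)=0.8437; B=V−Δ·S=-68.0377
Self-financing check: at every node Δ·S+B equals the discounted successor values.

(0,0): Delta=0.8437 Bond=-68.0377
(1,0): Delta=0.1672 Bond=-10.8011
(1,1): Delta=0.9187 Bond=-107.2184
(2,0): Delta=0.0000 Bond=0.0000
(2,1): Delta=0.1858 Bond=-17.3989
(2,2): Delta=1.0000 Bond=-168.8788
V0=66.9478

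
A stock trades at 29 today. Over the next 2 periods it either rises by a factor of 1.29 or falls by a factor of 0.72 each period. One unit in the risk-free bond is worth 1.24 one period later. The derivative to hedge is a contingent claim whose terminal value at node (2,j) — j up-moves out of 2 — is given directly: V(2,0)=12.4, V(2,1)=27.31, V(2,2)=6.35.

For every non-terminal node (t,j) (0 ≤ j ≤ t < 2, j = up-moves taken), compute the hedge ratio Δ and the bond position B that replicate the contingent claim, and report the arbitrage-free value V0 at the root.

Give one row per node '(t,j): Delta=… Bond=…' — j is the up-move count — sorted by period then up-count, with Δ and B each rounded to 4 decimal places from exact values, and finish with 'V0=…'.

The replicating-portfolio and risk-neutral prices coincide; use p* = (1.24−0.72)/(1.29−0.72) = 0.9123 for the latter.
Payoff layer (t=2): V(2,0)=12.4000, V(2,1)=27.3100, V(2,2)=6.3500
(1,0): S=20.8800. Δ = (V_up−V_dn)/(S_up−S_dn) = (27.3100−12.4000)/(26.9352−15.0336) = 1.2528. V = [p*·27.3100 + (1−p*)·12.4000]/1.24 = 20.9694. B = V − Δ·S = -5.1885.
(1,1): S=37.4100. Δ = (V_up−V_dn)/(S_up−S_dn) = (6.3500−27.3100)/(48.2589−26.9352) = -0.9829. V = [p*·6.3500 + (1−p*)·27.3100]/1.24 = 6.6037. B = V − Δ·S = 43.3756.
(0,0): S=29.0000. Δ = (V_up−V_dn)/(S_up−S_dn) = (6.6037−20.9694)/(37.4100−20.8800) = -0.8691. V = [p*·6.6037 + (1−p*)·20.9694]/1.24 = 6.3418. B = V − Δ·S = 31.5449.
Root portfolio cost Δ·29+B reproduces V0=6.3418.

(0,0): Delta=-0.8691 Bond=31.5449
(1,0): Delta=1.2528 Bond=-5.1885
(1,1): Delta=-0.9829 Bond=43.3756
V0=6.3418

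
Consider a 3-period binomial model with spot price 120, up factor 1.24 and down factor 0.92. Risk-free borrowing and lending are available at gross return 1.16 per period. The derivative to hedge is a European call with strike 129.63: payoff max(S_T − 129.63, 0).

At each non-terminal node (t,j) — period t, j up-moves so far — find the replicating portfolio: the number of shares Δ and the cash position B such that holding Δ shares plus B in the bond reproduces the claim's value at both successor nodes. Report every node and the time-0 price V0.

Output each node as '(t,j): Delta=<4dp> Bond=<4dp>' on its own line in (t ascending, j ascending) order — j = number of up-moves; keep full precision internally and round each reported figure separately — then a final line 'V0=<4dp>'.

(0,0): Delta=0.9339 Bond=-74.4267
(1,0): Delta=0.7343 Bond=-64.2918
(1,1): Delta=0.9833 Bond=-93.6827
(2,0): Delta=0.0000 Bond=0.0000
(2,1): Delta=0.9159 Bond=-99.4379
(2,2): Delta=1.0000 Bond=-111.7500
V0=37.6458

No-arbitrage ⇒ martingale measure with p* = (R−d)/(u−d) = 0.7500.
Terminal payoffs: V(3,0)=0.0000, V(3,1)=0.0000, V(3,2)=40.1210, V(3,3)=99.1649
  t=2,j=0: stock 101.5680 → up 125.9443 (V=0.0000), down 93.4426 (V=0.0000). Price 0.0000; hedge Δ=0.0000, bond B=0.0000.
  t=2,j=1: stock 136.8960 → up 169.7510 (V=40.1210), down 125.9443 (V=0.0000). Price 25.9403; hedge Δ=0.9159, bond B=-99.4379.
  t=2,j=2: stock 184.5120 → up 228.7949 (V=99.1649), down 169.7510 (V=40.1210). Price 72.7620; hedge Δ=1.0000, bond B=-111.7500.
  t=1,j=0: stock 110.4000 → up 136.8960 (V=25.9403), down 101.5680 (V=0.0000). Price 16.7718; hedge Δ=0.7343, bond B=-64.2918.
  t=1,j=1: stock 148.8000 → up 184.5120 (V=72.7620), down 136.8960 (V=25.9403). Price 52.6350; hedge Δ=0.9833, bond B=-93.6827.
  t=0,j=0: stock 120.0000 → up 148.8000 (V=52.6350), down 110.4000 (V=16.7718). Price 37.6458; hedge Δ=0.9339, bond B=-74.4267.
Each (Δ,B) replicates both successor values, so the strategy is self-financing and V0 is arbitrage-free.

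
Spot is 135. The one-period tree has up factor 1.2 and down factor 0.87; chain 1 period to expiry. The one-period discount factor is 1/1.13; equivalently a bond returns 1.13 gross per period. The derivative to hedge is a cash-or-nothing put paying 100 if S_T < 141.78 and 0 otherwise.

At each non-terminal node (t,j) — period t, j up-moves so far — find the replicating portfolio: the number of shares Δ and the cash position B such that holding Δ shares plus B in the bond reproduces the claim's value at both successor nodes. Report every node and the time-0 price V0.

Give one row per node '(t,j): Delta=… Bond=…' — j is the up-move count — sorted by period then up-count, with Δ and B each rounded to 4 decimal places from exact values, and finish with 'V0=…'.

(0,0): Delta=-2.2447 Bond=321.8021
V0=18.7718

Risk-neutral probability p* = (R−d)/(u−d) = (1.13−0.87)/(1.2−0.87) = 0.7879.
Terminal payoffs: V(1,0)=100.0000, V(1,1)=0.0000
  t=0,j=0: stock 135.0000 → up 162.0000 (V=0.0000), down 117.4500 (V=100.0000). Price 18.7718; hedge Δ=-2.2447, bond B=321.8021.
The time-0 hedge costs 18.7718, which is the no-arbitrage price.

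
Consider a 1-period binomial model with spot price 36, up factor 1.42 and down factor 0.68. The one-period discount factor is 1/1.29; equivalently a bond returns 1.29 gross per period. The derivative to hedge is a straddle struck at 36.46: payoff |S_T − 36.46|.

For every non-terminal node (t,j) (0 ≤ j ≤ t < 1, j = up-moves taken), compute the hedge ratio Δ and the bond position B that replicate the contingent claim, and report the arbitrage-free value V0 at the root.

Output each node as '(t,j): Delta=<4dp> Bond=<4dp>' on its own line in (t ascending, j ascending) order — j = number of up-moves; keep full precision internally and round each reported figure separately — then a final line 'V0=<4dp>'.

The replicating-portfolio and risk-neutral prices coincide; use p* = (1.29−0.68)/(1.42−0.68) = 0.8243 for the latter.
Terminal payoffs: V(1,0)=11.9800, V(1,1)=14.6600
  t=0,j=0: stock 36.0000 → up 51.1200 (V=14.6600), down 24.4800 (V=11.9800). Price 10.9994; hedge Δ=0.1006, bond B=7.3777.
Each (Δ,B) replicates both successor values, so the strategy is self-financing and V0 is arbitrage-free.

(0,0): Delta=0.1006 Bond=7.3777
V0=10.9994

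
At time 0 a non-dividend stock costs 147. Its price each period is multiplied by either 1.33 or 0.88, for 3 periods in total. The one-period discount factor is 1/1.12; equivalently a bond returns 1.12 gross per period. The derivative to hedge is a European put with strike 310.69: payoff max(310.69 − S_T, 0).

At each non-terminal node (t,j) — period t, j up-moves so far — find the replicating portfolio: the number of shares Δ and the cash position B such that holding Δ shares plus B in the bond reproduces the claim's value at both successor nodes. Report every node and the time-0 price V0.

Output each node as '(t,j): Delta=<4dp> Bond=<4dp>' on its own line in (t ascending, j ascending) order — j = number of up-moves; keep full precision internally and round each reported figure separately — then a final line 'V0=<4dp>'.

(0,0): Delta=-0.8795 Bond=207.2272
(1,0): Delta=-1.0000 Bond=247.6802
(1,1): Delta=-0.8098 Bond=218.4569
(2,0): Delta=-1.0000 Bond=277.4018
(2,1): Delta=-1.0000 Bond=277.4018
(2,2): Delta=-0.6996 Bond=216.0329
V0=77.9382

Under the risk-neutral measure, an up-move has probability p* = (R−d)/(u−d) = 0.5333 and values discount at R = 1.12.
Terminal values V(3,·): V(3,0)=210.5136, V(3,1)=159.2871, V(3,2)=81.8651, V(3,3)=0.0000
(2,0): S=113.8368. Δ = (V_up−V_dn)/(S_up−S_dn) = (159.2871−210.5136)/(151.4029−100.1764) = -1.0000. V = [p*·159.2871 + (1−p*)·210.5136]/1.12 = 163.5650. B = V − Δ·S = 277.4018.
(2,1): S=172.0488. Δ = (V_up−V_dn)/(S_up−S_dn) = (81.8651−159.2871)/(228.8249−151.4029) = -1.0000. V = [p*·81.8651 + (1−p*)·159.2871]/1.12 = 105.3530. B = V − Δ·S = 277.4018.
(2,2): S=260.0283. Δ = (V_up−V_dn)/(S_up−S_dn) = (0.0000−81.8651)/(345.8376−228.8249) = -0.6996. V = [p*·0.0000 + (1−p*)·81.8651]/1.12 = 34.1105. B = V − Δ·S = 216.0329.
(1,0): S=129.3600. Δ = (V_up−V_dn)/(S_up−S_dn) = (105.3530−163.5650)/(172.0488−113.8368) = -1.0000. V = [p*·105.3530 + (1−p*)·163.5650]/1.12 = 118.3202. B = V − Δ·S = 247.6802.
(1,1): S=195.5100. Δ = (V_up−V_dn)/(S_up−S_dn) = (34.1105−105.3530)/(260.0283−172.0488) = -0.8098. V = [p*·34.1105 + (1−p*)·105.3530]/1.12 = 60.1402. B = V − Δ·S = 218.4569.
(0,0): S=147.0000. Δ = (V_up−V_dn)/(S_up−S_dn) = (60.1402−118.3202)/(195.5100−129.3600) = -0.8795. V = [p*·60.1402 + (1−p*)·118.3202]/1.12 = 77.9382. B = V − Δ·S = 207.2272.
Each (Δ,B) replicates both successor values, so the strategy is self-financing and V0 is arbitrage-free.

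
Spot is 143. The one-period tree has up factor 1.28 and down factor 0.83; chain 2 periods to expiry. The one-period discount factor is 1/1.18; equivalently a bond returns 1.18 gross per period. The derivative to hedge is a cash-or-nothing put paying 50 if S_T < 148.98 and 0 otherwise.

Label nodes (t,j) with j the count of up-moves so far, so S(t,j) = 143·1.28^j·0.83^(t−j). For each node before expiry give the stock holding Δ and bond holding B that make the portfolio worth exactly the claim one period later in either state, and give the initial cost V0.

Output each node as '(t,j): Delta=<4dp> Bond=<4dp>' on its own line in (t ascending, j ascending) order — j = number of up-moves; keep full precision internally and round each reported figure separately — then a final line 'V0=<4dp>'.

(0,0): Delta=-0.1463 Bond=22.6982
(1,0): Delta=-0.9361 Bond=120.5273
(1,1): Delta=0.0000 Bond=0.0000
V0=1.7733

Under the risk-neutral measure, an up-move has probability p* = (R−d)/(u−d) = 0.7778 and values discount at R = 1.18.
Terminal payoffs: V(2,0)=50.0000, V(2,1)=0.0000, V(2,2)=0.0000
(1,0): S=118.6900. Δ = (V_up−V_dn)/(S_up−S_dn) = (0.0000−50.0000)/(151.9232−98.5127) = -0.9361. V = [p*·0.0000 + (1−p*)·50.0000]/1.18 = 9.4162. B = V − Δ·S = 120.5273.
(1,1): S=183.0400. Δ = (V_up−V_dn)/(S_up−S_dn) = (0.0000−0.0000)/(234.2912−151.9232) = 0.0000. V = [p*·0.0000 + (1−p*)·0.0000]/1.18 = 0.0000. B = V − Δ·S = 0.0000.
(0,0): S=143.0000. Δ = (V_up−V_dn)/(S_up−S_dn) = (0.0000−9.4162)/(183.0400−118.6900) = -0.1463. V = [p*·0.0000 + (1−p*)·9.4162]/1.18 = 1.7733. B = V − Δ·S = 22.6982.
Root portfolio cost Δ·143+B reproduces V0=1.7733.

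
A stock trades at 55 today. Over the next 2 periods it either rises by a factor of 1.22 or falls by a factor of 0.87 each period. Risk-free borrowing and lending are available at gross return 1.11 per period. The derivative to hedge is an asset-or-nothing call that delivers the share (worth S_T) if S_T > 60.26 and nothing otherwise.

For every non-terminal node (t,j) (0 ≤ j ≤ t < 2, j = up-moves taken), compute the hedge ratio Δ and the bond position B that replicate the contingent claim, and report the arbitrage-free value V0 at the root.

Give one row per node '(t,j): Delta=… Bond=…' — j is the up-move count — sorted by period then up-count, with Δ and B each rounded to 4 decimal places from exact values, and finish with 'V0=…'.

Risk-neutral probability p* = (R−d)/(u−d) = (1.11−0.87)/(1.22−0.87) = 0.6857.
Terminal payoffs: V(2,0)=0.0000, V(2,1)=0.0000, V(2,2)=81.8620
  t=1,j=0: stock 47.8500 → up 58.3770 (V=0.0000), down 41.6295 (V=0.0000). Price 0.0000; hedge Δ=0.0000, bond B=0.0000.
  t=1,j=1: stock 67.1000 → up 81.8620 (V=81.8620), down 58.3770 (V=0.0000). Price 50.5711; hedge Δ=3.4857, bond B=-183.3203.
  t=0,j=0: stock 55.0000 → up 67.1000 (V=50.5711), down 47.8500 (V=0.0000). Price 31.2408; hedge Δ=2.6271, bond B=-113.2481.
Each (Δ,B) replicates both successor values, so the strategy is self-financing and V0 is arbitrage-free.

(0,0): Delta=2.6271 Bond=-113.2481
(1,0): Delta=0.0000 Bond=0.0000
(1,1): Delta=3.4857 Bond=-183.3203
V0=31.2408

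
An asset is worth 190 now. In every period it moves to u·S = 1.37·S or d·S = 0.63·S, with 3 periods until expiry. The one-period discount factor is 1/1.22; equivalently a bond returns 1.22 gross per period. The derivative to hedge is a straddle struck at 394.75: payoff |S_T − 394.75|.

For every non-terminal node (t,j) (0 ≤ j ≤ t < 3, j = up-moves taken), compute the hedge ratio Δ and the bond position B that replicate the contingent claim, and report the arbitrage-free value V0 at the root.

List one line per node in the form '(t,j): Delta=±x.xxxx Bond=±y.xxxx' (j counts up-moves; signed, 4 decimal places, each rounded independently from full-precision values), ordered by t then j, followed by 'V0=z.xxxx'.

Under the risk-neutral measure, an up-move has probability p* = (R−d)/(u−d) = 0.7973 and values discount at R = 1.22.
Terminal payoffs: V(3,0)=347.2411, V(3,1)=291.4369, V(3,2)=170.0851, V(3,3)=93.8071
(2,0): S=75.4110. Δ = (V_up−V_dn)/(S_up−S_dn) = (291.4369−347.2411)/(103.3131−47.5089) = -1.0000. V = [p*·291.4369 + (1−p*)·347.2411]/1.22 = 248.1546. B = V − Δ·S = 323.5656.
(2,1): S=163.9890. Δ = (V_up−V_dn)/(S_up−S_dn) = (170.0851−291.4369)/(224.6649−103.3131) = -1.0000. V = [p*·170.0851 + (1−p*)·291.4369]/1.22 = 159.5766. B = V − Δ·S = 323.5656.
(2,2): S=356.6110. Δ = (V_up−V_dn)/(S_up−S_dn) = (93.8071−170.0851)/(488.5571−224.6649) = -0.2890. V = [p*·93.8071 + (1−p*)·170.0851]/1.22 = 89.5646. B = V − Δ·S = 192.6430.
(1,0): S=119.7000. Δ = (V_up−V_dn)/(S_up−S_dn) = (159.5766−248.1546)/(163.9890−75.4110) = -1.0000. V = [p*·159.5766 + (1−p*)·248.1546]/1.22 = 145.5177. B = V − Δ·S = 265.2177.
(1,1): S=260.3000. Δ = (V_up−V_dn)/(S_up−S_dn) = (89.5646−159.5766)/(356.6110−163.9890) = -0.3635. V = [p*·89.5646 + (1−p*)·159.5766]/1.22 = 85.0461. B = V − Δ·S = 179.6568.
(0,0): S=190.0000. Δ = (V_up−V_dn)/(S_up−S_dn) = (85.0461−145.5177)/(260.3000−119.7000) = -0.4301. V = [p*·85.0461 + (1−p*)·145.5177]/1.22 = 79.7572. B = V − Δ·S = 161.4756.
Root portfolio cost Δ·190+B reproduces V0=79.7572.

(0,0): Delta=-0.4301 Bond=161.4756
(1,0): Delta=-1.0000 Bond=265.2177
(1,1): Delta=-0.3635 Bond=179.6568
(2,0): Delta=-1.0000 Bond=323.5656
(2,1): Delta=-1.0000 Bond=323.5656
(2,2): Delta=-0.2890 Bond=192.6430
V0=79.7572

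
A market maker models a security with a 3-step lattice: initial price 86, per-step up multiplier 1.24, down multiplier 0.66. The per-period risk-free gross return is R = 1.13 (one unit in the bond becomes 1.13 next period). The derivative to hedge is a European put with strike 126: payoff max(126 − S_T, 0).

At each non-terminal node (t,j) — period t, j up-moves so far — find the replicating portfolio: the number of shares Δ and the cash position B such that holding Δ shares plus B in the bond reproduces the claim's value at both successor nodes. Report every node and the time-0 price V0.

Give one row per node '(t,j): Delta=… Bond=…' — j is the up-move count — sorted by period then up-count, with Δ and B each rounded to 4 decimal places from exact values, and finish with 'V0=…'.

(0,0): Delta=-0.6085 Bond=67.6610
(1,0): Delta=-1.0000 Bond=98.6765
(1,1): Delta=-0.5598 Bond=71.2566
(2,0): Delta=-1.0000 Bond=111.5044
(2,1): Delta=-1.0000 Bond=111.5044
(2,2): Delta=-0.5049 Bond=73.2683
V0=15.3270

Under the risk-neutral measure, an up-move has probability p* = (R−d)/(u−d) = 0.8103 and values discount at R = 1.13.
At expiry t=3: V(3,0)=101.2753, V(3,1)=79.5476, V(3,2)=38.7258, V(3,3)=0.0000
(2,0): S=37.4616. Δ = (V_up−V_dn)/(S_up−S_dn) = (79.5476−101.2753)/(46.4524−24.7247) = -1.0000. V = [p*·79.5476 + (1−p*)·101.2753]/1.13 = 74.0428. B = V − Δ·S = 111.5044.
(2,1): S=70.3824. Δ = (V_up−V_dn)/(S_up−S_dn) = (38.7258−79.5476)/(87.2742−46.4524) = -1.0000. V = [p*·38.7258 + (1−p*)·79.5476]/1.13 = 41.1220. B = V − Δ·S = 111.5044.
(2,2): S=132.2336. Δ = (V_up−V_dn)/(S_up−S_dn) = (0.0000−38.7258)/(163.9697−87.2742) = -0.5049. V = [p*·0.0000 + (1−p*)·38.7258]/1.13 = 6.4996. B = V − Δ·S = 73.2683.
(1,0): S=56.7600. Δ = (V_up−V_dn)/(S_up−S_dn) = (41.1220−74.0428)/(70.3824−37.4616) = -1.0000. V = [p*·41.1220 + (1−p*)·74.0428]/1.13 = 41.9165. B = V − Δ·S = 98.6765.
(1,1): S=106.6400. Δ = (V_up−V_dn)/(S_up−S_dn) = (6.4996−41.1220)/(132.2336−70.3824) = -0.5598. V = [p*·6.4996 + (1−p*)·41.1220]/1.13 = 11.5628. B = V − Δ·S = 71.2566.
(0,0): S=86.0000. Δ = (V_up−V_dn)/(S_up−S_dn) = (11.5628−41.9165)/(106.6400−56.7600) = -0.6085. V = [p*·11.5628 + (1−p*)·41.9165]/1.13 = 15.3270. B = V − Δ·S = 67.6610.
Self-financing check: at every node Δ·S+B equals the discounted successor values.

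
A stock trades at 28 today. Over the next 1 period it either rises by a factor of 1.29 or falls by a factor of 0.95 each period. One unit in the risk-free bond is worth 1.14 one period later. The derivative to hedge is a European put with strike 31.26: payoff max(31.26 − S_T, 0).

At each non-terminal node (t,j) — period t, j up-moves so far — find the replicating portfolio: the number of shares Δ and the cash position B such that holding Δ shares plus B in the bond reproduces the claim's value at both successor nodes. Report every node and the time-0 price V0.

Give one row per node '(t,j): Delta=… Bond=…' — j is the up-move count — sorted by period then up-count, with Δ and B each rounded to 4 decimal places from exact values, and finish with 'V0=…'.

(0,0): Delta=-0.4895 Bond=15.5093
V0=1.8034

Since d<R<u, set p* = (R−d)/(u−d) = 0.5588; price each node as the discounted p*-expectation of its children.
Terminal payoffs: V(1,0)=4.6600, V(1,1)=0.0000
Node (0,0) S=28.0000: V=(p*·0.0000+(1−p*)·4.6600)/1.14=1.8034; Δ=(0.0000−4.6600)/(36.1200−26.6000)=-0.4895; B=V−Δ·S=15.5093
Root portfolio cost Δ·28+B reproduces V0=1.8034.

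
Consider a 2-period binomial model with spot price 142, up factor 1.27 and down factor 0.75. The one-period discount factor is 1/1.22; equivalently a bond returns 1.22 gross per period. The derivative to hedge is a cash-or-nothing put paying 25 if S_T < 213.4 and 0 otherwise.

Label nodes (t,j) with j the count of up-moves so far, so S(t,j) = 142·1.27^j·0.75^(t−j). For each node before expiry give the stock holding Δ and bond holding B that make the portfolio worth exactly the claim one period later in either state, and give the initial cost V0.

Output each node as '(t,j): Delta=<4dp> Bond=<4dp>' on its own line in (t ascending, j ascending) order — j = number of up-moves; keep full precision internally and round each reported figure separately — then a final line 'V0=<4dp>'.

No-arbitrage ⇒ martingale measure with p* = (R−d)/(u−d) = 0.9038.
Terminal payoffs: V(2,0)=25.0000, V(2,1)=25.0000, V(2,2)=0.0000
Node (1,0) S=106.5000: V=(p*·25.0000+(1−p*)·25.0000)/1.22=20.4918; Δ=(25.0000−25.0000)/(135.2550−79.8750)=0.0000; B=V−Δ·S=20.4918
Node (1,1) S=180.3400: V=(p*·0.0000+(1−p*)·25.0000)/1.22=1.9704; Δ=(0.0000−25.0000)/(229.0318−135.2550)=-0.2666; B=V−Δ·S=50.0473
Node (0,0) S=142.0000: V=(p*·1.9704+(1−p*)·20.4918)/1.22=3.0748; Δ=(1.9704−20.4918)/(180.3400−106.5000)=-0.2508; B=V−Δ·S=38.6930
The time-0 hedge costs 3.0748, which is the no-arbitrage price.

(0,0): Delta=-0.2508 Bond=38.6930
(1,0): Delta=0.0000 Bond=20.4918
(1,1): Delta=-0.2666 Bond=50.0473
V0=3.0748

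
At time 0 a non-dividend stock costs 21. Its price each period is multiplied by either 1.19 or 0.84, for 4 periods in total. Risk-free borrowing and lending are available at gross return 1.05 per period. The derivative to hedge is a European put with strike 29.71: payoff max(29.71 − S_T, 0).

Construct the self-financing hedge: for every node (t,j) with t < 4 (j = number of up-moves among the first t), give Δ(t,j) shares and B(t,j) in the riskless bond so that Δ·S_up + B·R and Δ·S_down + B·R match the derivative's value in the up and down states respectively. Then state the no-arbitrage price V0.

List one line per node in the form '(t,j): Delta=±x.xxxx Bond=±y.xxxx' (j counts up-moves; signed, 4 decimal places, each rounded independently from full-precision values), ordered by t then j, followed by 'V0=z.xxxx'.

The replicating-portfolio and risk-neutral prices coincide; use p* = (1.05−0.84)/(1.19−0.84) = 0.6000 for the latter.
Payoff layer (t=4): V(4,0)=19.2547, V(4,1)=14.8983, V(4,2)=8.7268, V(4,3)=0.0000, V(4,4)=0.0000
Node (3,0) S=12.4468: V=(p*·14.8983+(1−p*)·19.2547)/1.05=15.8485; Δ=(14.8983−19.2547)/(14.8117−10.4553)=-1.0000; B=V−Δ·S=28.2952
Node (3,1) S=17.6329: V=(p*·8.7268+(1−p*)·14.8983)/1.05=10.6623; Δ=(8.7268−14.8983)/(20.9832−14.8117)=-1.0000; B=V−Δ·S=28.2952
Node (3,2) S=24.9800: V=(p*·0.0000+(1−p*)·8.7268)/1.05=3.3245; Δ=(0.0000−8.7268)/(29.7262−20.9832)=-0.9981; B=V−Δ·S=28.2582
Node (3,3) S=35.3883: V=(p*·0.0000+(1−p*)·0.0000)/1.05=0.0000; Δ=(0.0000−0.0000)/(42.1121−29.7262)=0.0000; B=V−Δ·S=0.0000
Node (2,0) S=14.8176: V=(p*·10.6623+(1−p*)·15.8485)/1.05=12.1302; Δ=(10.6623−15.8485)/(17.6329−12.4468)=-1.0000; B=V−Δ·S=26.9478
Node (2,1) S=20.9916: V=(p*·3.3245+(1−p*)·10.6623)/1.05=5.9615; Δ=(3.3245−10.6623)/(24.9800−17.6329)=-0.9987; B=V−Δ·S=26.9267
Node (2,2) S=29.7381: V=(p*·0.0000+(1−p*)·3.3245)/1.05=1.2665; Δ=(0.0000−3.3245)/(35.3883−24.9800)=-0.3194; B=V−Δ·S=10.7650
Node (1,0) S=17.6400: V=(p*·5.9615+(1−p*)·12.1302)/1.05=8.0276; Δ=(5.9615−12.1302)/(20.9916−14.8176)=-0.9991; B=V−Δ·S=25.6525
Node (1,1) S=24.9900: V=(p*·1.2665+(1−p*)·5.9615)/1.05=2.9948; Δ=(1.2665−5.9615)/(29.7381−20.9916)=-0.5368; B=V−Δ·S=16.4092
Node (0,0) S=21.0000: V=(p*·2.9948+(1−p*)·8.0276)/1.05=4.7694; Δ=(2.9948−8.0276)/(24.9900−17.6400)=-0.6847; B=V−Δ·S=19.1491
Each (Δ,B) replicates both successor values, so the strategy is self-financing and V0 is arbitrage-free.

(0,0): Delta=-0.6847 Bond=19.1491
(1,0): Delta=-0.9991 Bond=25.6525
(1,1): Delta=-0.5368 Bond=16.4092
(2,0): Delta=-1.0000 Bond=26.9478
(2,1): Delta=-0.9987 Bond=26.9267
(2,2): Delta=-0.3194 Bond=10.7650
(3,0): Delta=-1.0000 Bond=28.2952
(3,1): Delta=-1.0000 Bond=28.2952
(3,2): Delta=-0.9981 Bond=28.2582
(3,3): Delta=0.0000 Bond=0.0000
V0=4.7694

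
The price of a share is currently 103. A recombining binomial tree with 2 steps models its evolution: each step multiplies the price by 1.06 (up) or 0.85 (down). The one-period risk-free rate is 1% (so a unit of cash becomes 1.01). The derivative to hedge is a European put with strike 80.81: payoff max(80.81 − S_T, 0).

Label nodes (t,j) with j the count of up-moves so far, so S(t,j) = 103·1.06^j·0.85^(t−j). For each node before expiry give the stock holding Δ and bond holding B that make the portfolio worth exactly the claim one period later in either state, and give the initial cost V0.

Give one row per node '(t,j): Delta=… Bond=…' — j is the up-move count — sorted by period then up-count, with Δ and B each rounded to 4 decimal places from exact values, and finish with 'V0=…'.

Risk-neutral probability p* = (R−d)/(u−d) = (1.01−0.85)/(1.06−0.85) = 0.7619.
Payoff layer (t=2): V(2,0)=6.3925, V(2,1)=0.0000, V(2,2)=0.0000
Node (1,0) S=87.5500: V=(p*·0.0000+(1−p*)·6.3925)/1.01=1.5070; Δ=(0.0000−6.3925)/(92.8030−74.4175)=-0.3477; B=V−Δ·S=31.9474
Node (1,1) S=109.1800: V=(p*·0.0000+(1−p*)·0.0000)/1.01=0.0000; Δ=(0.0000−0.0000)/(115.7308−92.8030)=0.0000; B=V−Δ·S=0.0000
Node (0,0) S=103.0000: V=(p*·0.0000+(1−p*)·1.5070)/1.01=0.3552; Δ=(0.0000−1.5070)/(109.1800−87.5500)=-0.0697; B=V−Δ·S=7.5312
The time-0 hedge costs 0.3552, which is the no-arbitrage price.

(0,0): Delta=-0.0697 Bond=7.5312
(1,0): Delta=-0.3477 Bond=31.9474
(1,1): Delta=0.0000 Bond=0.0000
V0=0.3552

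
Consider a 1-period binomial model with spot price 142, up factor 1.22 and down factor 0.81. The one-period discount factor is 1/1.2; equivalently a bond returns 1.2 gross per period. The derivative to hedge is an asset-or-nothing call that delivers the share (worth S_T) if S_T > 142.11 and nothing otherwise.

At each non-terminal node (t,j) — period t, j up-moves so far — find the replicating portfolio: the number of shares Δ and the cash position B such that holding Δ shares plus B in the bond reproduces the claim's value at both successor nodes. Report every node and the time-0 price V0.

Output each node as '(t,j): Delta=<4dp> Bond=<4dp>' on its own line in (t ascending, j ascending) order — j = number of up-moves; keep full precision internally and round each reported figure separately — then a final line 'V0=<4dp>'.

The replicating-portfolio and risk-neutral prices coincide; use p* = (1.2−0.81)/(1.22−0.81) = 0.9512 for the latter.
Terminal payoffs: V(1,0)=0.0000, V(1,1)=173.2400
(0,0): S=142.0000. Δ = (V_up−V_dn)/(S_up−S_dn) = (173.2400−0.0000)/(173.2400−115.0200) = 2.9756. V = [p*·173.2400 + (1−p*)·0.0000]/1.2 = 137.3244. B = V − Δ·S = -285.2122.
Self-financing check: at every node Δ·S+B equals the discounted successor values.

(0,0): Delta=2.9756 Bond=-285.2122
V0=137.3244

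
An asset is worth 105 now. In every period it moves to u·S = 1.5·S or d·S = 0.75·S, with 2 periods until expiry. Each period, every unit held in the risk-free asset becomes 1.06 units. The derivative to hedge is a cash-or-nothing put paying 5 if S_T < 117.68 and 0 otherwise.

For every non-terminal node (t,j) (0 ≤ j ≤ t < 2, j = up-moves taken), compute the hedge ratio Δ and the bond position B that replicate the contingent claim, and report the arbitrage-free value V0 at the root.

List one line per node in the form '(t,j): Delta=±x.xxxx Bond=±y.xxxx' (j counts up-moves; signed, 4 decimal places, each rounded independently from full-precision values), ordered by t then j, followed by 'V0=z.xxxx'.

(0,0): Delta=-0.0351 Bond=5.2213
(1,0): Delta=-0.0847 Bond=9.4340
(1,1): Delta=0.0000 Bond=0.0000
V0=1.5316

Risk-neutral probability p* = (R−d)/(u−d) = (1.06−0.75)/(1.5−0.75) = 0.4133.
Terminal values V(2,·): V(2,0)=5.0000, V(2,1)=0.0000, V(2,2)=0.0000
(1,0): S=78.7500. Δ = (V_up−V_dn)/(S_up−S_dn) = (0.0000−5.0000)/(118.1250−59.0625) = -0.0847. V = [p*·0.0000 + (1−p*)·5.0000]/1.06 = 2.7673. B = V − Δ·S = 9.4340.
(1,1): S=157.5000. Δ = (V_up−V_dn)/(S_up−S_dn) = (0.0000−0.0000)/(236.2500−118.1250) = 0.0000. V = [p*·0.0000 + (1−p*)·0.0000]/1.06 = 0.0000. B = V − Δ·S = 0.0000.
(0,0): S=105.0000. Δ = (V_up−V_dn)/(S_up−S_dn) = (0.0000−2.7673)/(157.5000−78.7500) = -0.0351. V = [p*·0.0000 + (1−p*)·2.7673]/1.06 = 1.5316. B = V − Δ·S = 5.2213.
The time-0 hedge costs 1.5316, which is the no-arbitrage price.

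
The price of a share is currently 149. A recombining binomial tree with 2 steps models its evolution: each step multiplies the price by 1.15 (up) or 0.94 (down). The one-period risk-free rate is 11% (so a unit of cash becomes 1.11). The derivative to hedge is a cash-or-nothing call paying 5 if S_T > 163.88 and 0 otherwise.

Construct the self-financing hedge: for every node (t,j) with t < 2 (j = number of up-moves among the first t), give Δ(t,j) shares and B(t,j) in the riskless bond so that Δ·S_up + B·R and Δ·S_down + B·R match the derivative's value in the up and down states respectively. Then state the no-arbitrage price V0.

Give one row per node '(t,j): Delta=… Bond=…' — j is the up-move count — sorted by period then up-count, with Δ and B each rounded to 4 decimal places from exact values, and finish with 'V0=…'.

(0,0): Delta=0.1165 Bond=-14.7049
(1,0): Delta=0.0000 Bond=0.0000
(1,1): Delta=0.1390 Bond=-20.1630
V0=2.6594

The replicating-portfolio and risk-neutral prices coincide; use p* = (1.11−0.94)/(1.15−0.94) = 0.8095 for the latter.
At expiry t=2: V(2,0)=0.0000, V(2,1)=0.0000, V(2,2)=5.0000
(1,0): S=140.0600. Δ = (V_up−V_dn)/(S_up−S_dn) = (0.0000−0.0000)/(161.0690−131.6564) = 0.0000. V = [p*·0.0000 + (1−p*)·0.0000]/1.11 = 0.0000. B = V − Δ·S = 0.0000.
(1,1): S=171.3500. Δ = (V_up−V_dn)/(S_up−S_dn) = (5.0000−0.0000)/(197.0525−161.0690) = 0.1390. V = [p*·5.0000 + (1−p*)·0.0000]/1.11 = 3.6465. B = V − Δ·S = -20.1630.
(0,0): S=149.0000. Δ = (V_up−V_dn)/(S_up−S_dn) = (3.6465−0.0000)/(171.3500−140.0600) = 0.1165. V = [p*·3.6465 + (1−p*)·0.0000]/1.11 = 2.6594. B = V − Δ·S = -14.7049.
Check: Δ(0,0)·S0 + B(0,0) = 2.6594 = V0.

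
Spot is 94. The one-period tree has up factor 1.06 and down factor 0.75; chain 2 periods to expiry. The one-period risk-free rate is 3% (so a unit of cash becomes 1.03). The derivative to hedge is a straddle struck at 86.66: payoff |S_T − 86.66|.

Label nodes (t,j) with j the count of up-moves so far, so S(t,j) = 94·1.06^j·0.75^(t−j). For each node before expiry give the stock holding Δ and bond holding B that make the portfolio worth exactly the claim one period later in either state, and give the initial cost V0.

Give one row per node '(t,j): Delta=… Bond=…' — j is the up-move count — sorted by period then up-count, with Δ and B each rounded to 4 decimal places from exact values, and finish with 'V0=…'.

The replicating-portfolio and risk-neutral prices coincide; use p* = (1.03−0.75)/(1.06−0.75) = 0.9032 for the latter.
Payoff layer (t=2): V(2,0)=33.7850, V(2,1)=11.9300, V(2,2)=18.9584
(1,0): S=70.5000. Δ = (V_up−V_dn)/(S_up−S_dn) = (11.9300−33.7850)/(74.7300−52.8750) = -1.0000. V = [p*·11.9300 + (1−p*)·33.7850]/1.03 = 13.6359. B = V − Δ·S = 84.1359.
(1,1): S=99.6400. Δ = (V_up−V_dn)/(S_up−S_dn) = (18.9584−11.9300)/(105.6184−74.7300) = 0.2275. V = [p*·18.9584 + (1−p*)·11.9300]/1.03 = 17.7459. B = V − Δ·S = -4.9264.
(0,0): S=94.0000. Δ = (V_up−V_dn)/(S_up−S_dn) = (17.7459−13.6359)/(99.6400−70.5000) = 0.1410. V = [p*·17.7459 + (1−p*)·13.6359]/1.03 = 16.8428. B = V − Δ·S = 3.5850.
Check: Δ(0,0)·S0 + B(0,0) = 16.8428 = V0.

(0,0): Delta=0.1410 Bond=3.5850
(1,0): Delta=-1.0000 Bond=84.1359
(1,1): Delta=0.2275 Bond=-4.9264
V0=16.8428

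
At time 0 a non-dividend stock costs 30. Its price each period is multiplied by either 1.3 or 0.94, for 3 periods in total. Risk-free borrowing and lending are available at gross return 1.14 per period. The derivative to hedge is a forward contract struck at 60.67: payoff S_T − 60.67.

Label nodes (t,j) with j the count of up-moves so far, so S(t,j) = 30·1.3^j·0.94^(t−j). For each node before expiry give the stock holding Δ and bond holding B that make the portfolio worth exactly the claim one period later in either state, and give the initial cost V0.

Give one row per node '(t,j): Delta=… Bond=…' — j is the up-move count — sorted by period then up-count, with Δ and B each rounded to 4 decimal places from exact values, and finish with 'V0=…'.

(0,0): Delta=1.0000 Bond=-40.9505
(1,0): Delta=1.0000 Bond=-46.6836
(1,1): Delta=1.0000 Bond=-46.6836
(2,0): Delta=1.0000 Bond=-53.2193
(2,1): Delta=1.0000 Bond=-53.2193
(2,2): Delta=1.0000 Bond=-53.2193
V0=-10.9505

Since d<R<u, set p* = (R−d)/(u−d) = 0.5556; price each node as the discounted p*-expectation of its children.
Terminal payoffs: V(3,0)=-35.7525, V(3,1)=-26.2096, V(3,2)=-13.0120, V(3,3)=5.2400
  t=2,j=0: stock 26.5080 → up 34.4604 (V=-26.2096), down 24.9175 (V=-35.7525). Price -26.7113; hedge Δ=1.0000, bond B=-53.2193.
  t=2,j=1: stock 36.6600 → up 47.6580 (V=-13.0120), down 34.4604 (V=-26.2096). Price -16.5593; hedge Δ=1.0000, bond B=-53.2193.
  t=2,j=2: stock 50.7000 → up 65.9100 (V=5.2400), down 47.6580 (V=-13.0120). Price -2.5193; hedge Δ=1.0000, bond B=-53.2193.
  t=1,j=0: stock 28.2000 → up 36.6600 (V=-16.5593), down 26.5080 (V=-26.7113). Price -18.4836; hedge Δ=1.0000, bond B=-46.6836.
  t=1,j=1: stock 39.0000 → up 50.7000 (V=-2.5193), down 36.6600 (V=-16.5593). Price -7.6836; hedge Δ=1.0000, bond B=-46.6836.
  t=0,j=0: stock 30.0000 → up 39.0000 (V=-7.6836), down 28.2000 (V=-18.4836). Price -10.9505; hedge Δ=1.0000, bond B=-40.9505.
Check: Δ(0,0)·S0 + B(0,0) = -10.9505 = V0.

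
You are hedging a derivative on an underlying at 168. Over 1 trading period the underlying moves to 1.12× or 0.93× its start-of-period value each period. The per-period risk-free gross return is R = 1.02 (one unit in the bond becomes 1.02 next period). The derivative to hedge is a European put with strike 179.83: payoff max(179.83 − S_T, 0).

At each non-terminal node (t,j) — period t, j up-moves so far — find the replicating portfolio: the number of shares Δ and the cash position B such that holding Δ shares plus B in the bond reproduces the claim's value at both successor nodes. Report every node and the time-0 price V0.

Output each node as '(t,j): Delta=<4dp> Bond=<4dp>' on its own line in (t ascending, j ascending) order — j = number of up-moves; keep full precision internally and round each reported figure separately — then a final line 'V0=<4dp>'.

(0,0): Delta=-0.7390 Bond=136.3302
V0=12.1723

Since d<R<u, set p* = (R−d)/(u−d) = 0.4737; price each node as the discounted p*-expectation of its children.
Terminal payoffs: V(1,0)=23.5900, V(1,1)=0.0000
  t=0,j=0: stock 168.0000 → up 188.1600 (V=0.0000), down 156.2400 (V=23.5900). Price 12.1723; hedge Δ=-0.7390, bond B=136.3302.
Self-financing check: at every node Δ·S+B equals the discounted successor values.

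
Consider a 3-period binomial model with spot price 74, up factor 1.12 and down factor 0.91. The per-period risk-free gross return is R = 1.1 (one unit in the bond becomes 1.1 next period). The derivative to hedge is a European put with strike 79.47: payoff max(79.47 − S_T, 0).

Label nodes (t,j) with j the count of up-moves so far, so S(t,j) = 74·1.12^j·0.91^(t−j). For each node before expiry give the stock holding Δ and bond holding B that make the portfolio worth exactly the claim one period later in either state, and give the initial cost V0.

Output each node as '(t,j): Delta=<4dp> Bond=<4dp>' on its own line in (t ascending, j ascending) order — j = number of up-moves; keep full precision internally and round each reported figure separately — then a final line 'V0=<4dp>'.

(0,0): Delta=-0.1055 Bond=8.0251
(1,0): Delta=-0.7091 Bond=49.4725
(1,1): Delta=-0.0539 Bond=4.5492
(2,0): Delta=-1.0000 Bond=72.2455
(2,1): Delta=-0.6842 Bond=52.5434
(2,2): Delta=0.0000 Bond=0.0000
V0=0.2158

No-arbitrage ⇒ martingale measure with p* = (R−d)/(u−d) = 0.9048.
Terminal payoffs: V(3,0)=23.7057, V(3,1)=10.8371, V(3,2)=0.0000, V(3,3)=0.0000
(2,0): S=61.2794. Δ = (V_up−V_dn)/(S_up−S_dn) = (10.8371−23.7057)/(68.6329−55.7643) = -1.0000. V = [p*·10.8371 + (1−p*)·23.7057]/1.1 = 10.9661. B = V − Δ·S = 72.2455.
(2,1): S=75.4208. Δ = (V_up−V_dn)/(S_up−S_dn) = (0.0000−10.8371)/(84.4713−68.6329) = -0.6842. V = [p*·0.0000 + (1−p*)·10.8371]/1.1 = 0.9383. B = V − Δ·S = 52.5434.
(2,2): S=92.8256. Δ = (V_up−V_dn)/(S_up−S_dn) = (0.0000−0.0000)/(103.9647−84.4713) = 0.0000. V = [p*·0.0000 + (1−p*)·0.0000]/1.1 = 0.0000. B = V − Δ·S = 0.0000.
(1,0): S=67.3400. Δ = (V_up−V_dn)/(S_up−S_dn) = (0.9383−10.9661)/(75.4208−61.2794) = -0.7091. V = [p*·0.9383 + (1−p*)·10.9661]/1.1 = 1.7212. B = V − Δ·S = 49.4725.
(1,1): S=82.8800. Δ = (V_up−V_dn)/(S_up−S_dn) = (0.0000−0.9383)/(92.8256−75.4208) = -0.0539. V = [p*·0.0000 + (1−p*)·0.9383]/1.1 = 0.0812. B = V − Δ·S = 4.5492.
(0,0): S=74.0000. Δ = (V_up−V_dn)/(S_up−S_dn) = (0.0812−1.7212)/(82.8800−67.3400) = -0.1055. V = [p*·0.0812 + (1−p*)·1.7212]/1.1 = 0.2158. B = V − Δ·S = 8.0251.
Root portfolio cost Δ·74+B reproduces V0=0.2158.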